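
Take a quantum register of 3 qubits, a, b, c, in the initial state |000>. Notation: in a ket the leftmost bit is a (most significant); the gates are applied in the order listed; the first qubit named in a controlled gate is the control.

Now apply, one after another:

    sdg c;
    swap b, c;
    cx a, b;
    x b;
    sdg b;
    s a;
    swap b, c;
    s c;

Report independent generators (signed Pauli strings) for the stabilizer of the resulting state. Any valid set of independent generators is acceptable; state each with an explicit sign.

One valid set of independent stabilizer generators is +ZII, +IZI, -IIZ (any independent generating set of the same group is equally correct).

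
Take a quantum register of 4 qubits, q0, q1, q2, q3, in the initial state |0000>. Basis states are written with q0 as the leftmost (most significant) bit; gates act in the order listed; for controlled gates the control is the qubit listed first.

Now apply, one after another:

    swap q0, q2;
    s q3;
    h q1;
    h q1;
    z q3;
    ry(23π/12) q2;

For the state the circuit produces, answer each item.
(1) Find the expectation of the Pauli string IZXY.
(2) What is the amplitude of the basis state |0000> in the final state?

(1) The expectation value of IZXY is 0. Key observation: the block from step 3 through step 4 cancels to the identity and can be dropped.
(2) The amplitude on |0000> is -sqrt(3*sqrt(2) + 6)/4 - sqrt(2 - sqrt(2))/4.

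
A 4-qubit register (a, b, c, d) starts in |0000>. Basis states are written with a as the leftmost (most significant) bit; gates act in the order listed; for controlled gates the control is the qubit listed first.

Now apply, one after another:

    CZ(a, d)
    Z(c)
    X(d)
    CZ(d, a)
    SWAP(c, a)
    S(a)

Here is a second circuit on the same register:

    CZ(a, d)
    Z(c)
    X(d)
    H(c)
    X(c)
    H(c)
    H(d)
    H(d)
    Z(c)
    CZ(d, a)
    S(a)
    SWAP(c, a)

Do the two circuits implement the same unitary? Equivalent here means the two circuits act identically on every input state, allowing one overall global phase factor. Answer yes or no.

No — the two circuits implement different unitaries, even allowing a global phase.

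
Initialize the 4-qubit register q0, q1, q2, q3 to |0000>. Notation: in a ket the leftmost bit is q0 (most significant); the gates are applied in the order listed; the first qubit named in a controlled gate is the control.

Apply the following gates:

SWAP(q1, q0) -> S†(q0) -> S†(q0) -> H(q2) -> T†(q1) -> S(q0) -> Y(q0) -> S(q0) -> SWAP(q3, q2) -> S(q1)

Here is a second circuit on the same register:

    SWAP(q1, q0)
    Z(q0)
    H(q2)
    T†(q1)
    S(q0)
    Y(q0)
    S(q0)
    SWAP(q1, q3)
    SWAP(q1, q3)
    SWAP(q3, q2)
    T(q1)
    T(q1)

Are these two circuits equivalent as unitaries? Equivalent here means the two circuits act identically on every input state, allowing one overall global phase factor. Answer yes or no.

Yes — the two circuits implement the same unitary up to a global phase.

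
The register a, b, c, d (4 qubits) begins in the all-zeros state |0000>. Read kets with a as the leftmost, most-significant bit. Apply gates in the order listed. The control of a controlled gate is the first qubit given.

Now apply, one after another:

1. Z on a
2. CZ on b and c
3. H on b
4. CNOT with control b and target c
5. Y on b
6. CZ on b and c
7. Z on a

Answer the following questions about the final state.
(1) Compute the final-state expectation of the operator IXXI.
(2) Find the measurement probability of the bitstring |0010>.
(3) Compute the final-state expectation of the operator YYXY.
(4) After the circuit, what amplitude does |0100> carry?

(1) In the final state, IXXI has expectation -1.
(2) A full measurement returns |0010> with probability 1/2.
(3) The observable YYXY averages to 0.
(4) The amplitude on |0100> is sqrt(2)*I/2.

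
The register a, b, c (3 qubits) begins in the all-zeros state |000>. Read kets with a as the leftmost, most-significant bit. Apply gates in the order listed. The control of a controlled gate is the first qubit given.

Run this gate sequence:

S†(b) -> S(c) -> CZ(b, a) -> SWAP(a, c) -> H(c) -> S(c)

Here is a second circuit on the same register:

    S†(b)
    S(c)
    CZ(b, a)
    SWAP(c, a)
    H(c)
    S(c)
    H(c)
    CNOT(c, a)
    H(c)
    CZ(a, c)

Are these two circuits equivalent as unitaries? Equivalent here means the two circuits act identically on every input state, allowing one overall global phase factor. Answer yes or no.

No, they are not equivalent — no single phase factor reconciles the two unitaries.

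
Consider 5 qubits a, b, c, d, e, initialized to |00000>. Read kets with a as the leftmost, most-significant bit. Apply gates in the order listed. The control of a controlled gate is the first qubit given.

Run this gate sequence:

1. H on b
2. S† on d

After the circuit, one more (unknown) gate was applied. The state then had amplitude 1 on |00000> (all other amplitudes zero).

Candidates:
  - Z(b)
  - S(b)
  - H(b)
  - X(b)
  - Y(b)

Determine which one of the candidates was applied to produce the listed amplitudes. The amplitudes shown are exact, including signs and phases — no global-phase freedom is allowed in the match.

It was H(b) that produced the state shown.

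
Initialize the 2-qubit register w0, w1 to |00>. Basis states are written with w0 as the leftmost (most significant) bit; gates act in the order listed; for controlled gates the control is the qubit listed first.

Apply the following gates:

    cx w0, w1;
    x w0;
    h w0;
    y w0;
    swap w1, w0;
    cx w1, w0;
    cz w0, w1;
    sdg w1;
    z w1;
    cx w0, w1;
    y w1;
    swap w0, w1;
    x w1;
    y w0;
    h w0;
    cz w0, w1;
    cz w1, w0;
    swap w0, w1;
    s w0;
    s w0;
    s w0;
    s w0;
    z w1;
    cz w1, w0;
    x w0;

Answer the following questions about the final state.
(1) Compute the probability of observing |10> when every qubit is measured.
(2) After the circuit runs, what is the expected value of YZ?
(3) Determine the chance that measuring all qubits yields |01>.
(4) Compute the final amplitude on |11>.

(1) A full measurement returns |10> with probability 1/4.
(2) The expectation value of YZ is -1.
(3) Outcome |01> occurs with probability 1/4.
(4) |11> carries amplitude -1/2 in the final state.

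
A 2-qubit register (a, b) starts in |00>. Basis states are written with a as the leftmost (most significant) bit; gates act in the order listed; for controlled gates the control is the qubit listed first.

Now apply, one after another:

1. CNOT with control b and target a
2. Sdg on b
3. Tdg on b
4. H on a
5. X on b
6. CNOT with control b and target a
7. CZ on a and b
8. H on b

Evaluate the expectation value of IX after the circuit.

The expectation value of IX is -1.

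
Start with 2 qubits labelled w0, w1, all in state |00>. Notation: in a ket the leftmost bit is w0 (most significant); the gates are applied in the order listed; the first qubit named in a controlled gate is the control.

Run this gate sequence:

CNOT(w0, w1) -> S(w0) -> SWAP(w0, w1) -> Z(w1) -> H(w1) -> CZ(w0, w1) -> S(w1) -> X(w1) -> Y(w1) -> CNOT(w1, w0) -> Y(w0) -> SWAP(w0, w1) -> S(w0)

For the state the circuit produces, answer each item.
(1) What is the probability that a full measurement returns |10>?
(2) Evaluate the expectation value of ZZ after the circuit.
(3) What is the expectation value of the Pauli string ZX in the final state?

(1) Outcome |10> occurs with probability 1/2.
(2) The observable ZZ averages to -1.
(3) The observable ZX averages to 0.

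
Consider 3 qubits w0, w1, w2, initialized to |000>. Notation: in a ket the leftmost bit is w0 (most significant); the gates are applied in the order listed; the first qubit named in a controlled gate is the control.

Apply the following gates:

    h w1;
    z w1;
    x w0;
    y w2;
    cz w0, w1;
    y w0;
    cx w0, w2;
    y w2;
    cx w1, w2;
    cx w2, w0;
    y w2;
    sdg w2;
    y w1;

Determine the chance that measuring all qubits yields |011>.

A full measurement returns |011> with probability 1/2.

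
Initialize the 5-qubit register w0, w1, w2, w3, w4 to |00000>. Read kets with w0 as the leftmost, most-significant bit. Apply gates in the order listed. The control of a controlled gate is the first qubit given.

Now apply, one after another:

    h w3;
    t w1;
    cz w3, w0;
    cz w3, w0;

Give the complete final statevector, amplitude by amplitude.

After the circuit, the state carries amplitude sqrt(2)/2 on |00000>, sqrt(2)/2 on |00010>, and 0 on every other basis state. Key observation: steps 3-4 multiply out to the identity, so the circuit reduces to the remaining gates.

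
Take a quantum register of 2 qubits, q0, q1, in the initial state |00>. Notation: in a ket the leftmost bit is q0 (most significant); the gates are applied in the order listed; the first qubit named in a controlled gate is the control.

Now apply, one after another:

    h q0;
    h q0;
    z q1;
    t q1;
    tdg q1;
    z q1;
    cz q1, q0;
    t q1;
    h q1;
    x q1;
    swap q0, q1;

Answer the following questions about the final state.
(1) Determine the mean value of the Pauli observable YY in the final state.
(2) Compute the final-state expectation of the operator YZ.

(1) The expectation value of YY is 0. Key observation: gates 3-6 undo each other exactly, leaving only the rest of the circuit to track.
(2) The expectation value of YZ is 0.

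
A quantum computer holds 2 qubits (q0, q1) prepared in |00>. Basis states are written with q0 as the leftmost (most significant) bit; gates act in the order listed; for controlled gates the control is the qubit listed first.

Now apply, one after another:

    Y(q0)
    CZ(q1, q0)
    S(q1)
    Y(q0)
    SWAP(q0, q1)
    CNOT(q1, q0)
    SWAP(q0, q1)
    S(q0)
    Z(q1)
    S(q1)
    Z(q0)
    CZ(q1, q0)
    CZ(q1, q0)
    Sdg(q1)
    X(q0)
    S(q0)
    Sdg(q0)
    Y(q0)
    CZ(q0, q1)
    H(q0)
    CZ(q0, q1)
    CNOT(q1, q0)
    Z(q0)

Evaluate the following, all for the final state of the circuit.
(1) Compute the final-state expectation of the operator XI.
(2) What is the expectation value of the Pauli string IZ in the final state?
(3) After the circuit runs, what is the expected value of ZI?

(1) In the final state, XI has expectation -1.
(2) The observable IZ averages to 1.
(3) The expectation value of ZI is 0.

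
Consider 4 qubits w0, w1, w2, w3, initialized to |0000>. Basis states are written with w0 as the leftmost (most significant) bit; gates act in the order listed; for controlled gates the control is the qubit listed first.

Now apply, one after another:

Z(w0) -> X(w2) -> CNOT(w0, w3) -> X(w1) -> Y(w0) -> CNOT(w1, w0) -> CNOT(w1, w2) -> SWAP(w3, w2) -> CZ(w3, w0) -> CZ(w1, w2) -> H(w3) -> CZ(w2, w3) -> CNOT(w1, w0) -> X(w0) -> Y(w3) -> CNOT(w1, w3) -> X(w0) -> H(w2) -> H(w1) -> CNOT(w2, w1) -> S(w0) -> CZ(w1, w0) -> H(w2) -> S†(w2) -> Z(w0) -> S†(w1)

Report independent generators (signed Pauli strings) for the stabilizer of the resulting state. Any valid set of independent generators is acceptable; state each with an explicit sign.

One valid set of independent stabilizer generators is -IYII, -IIIX, -ZIII, -IIZI (any independent generating set of the same group is equally correct).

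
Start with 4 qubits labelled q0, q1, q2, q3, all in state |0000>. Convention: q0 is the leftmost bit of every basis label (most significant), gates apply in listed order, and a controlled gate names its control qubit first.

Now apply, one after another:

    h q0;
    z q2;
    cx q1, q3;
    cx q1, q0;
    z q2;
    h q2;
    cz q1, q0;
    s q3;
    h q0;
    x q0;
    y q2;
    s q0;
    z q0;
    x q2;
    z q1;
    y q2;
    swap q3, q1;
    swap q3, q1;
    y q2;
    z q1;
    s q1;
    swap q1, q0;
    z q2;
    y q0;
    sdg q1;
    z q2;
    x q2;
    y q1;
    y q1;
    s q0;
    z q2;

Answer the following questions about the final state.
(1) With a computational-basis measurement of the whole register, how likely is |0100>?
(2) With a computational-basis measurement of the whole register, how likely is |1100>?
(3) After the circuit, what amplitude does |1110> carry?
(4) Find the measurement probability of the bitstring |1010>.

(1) The probability of measuring |0100> is 0. Key observation: the block from step 15 through step 20 cancels to the identity and can be dropped.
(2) A full measurement returns |1100> with probability 1/2.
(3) The final state's coefficient on |1110> equals -sqrt(2)*I/2.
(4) The probability of measuring |1010> is 0.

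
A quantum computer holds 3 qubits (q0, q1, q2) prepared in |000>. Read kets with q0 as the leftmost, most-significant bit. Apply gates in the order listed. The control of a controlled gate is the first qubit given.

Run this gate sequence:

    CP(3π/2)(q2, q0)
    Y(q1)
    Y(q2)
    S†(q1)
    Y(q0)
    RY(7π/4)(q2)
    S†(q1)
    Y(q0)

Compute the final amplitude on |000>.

|000> carries amplitude 0 in the final state.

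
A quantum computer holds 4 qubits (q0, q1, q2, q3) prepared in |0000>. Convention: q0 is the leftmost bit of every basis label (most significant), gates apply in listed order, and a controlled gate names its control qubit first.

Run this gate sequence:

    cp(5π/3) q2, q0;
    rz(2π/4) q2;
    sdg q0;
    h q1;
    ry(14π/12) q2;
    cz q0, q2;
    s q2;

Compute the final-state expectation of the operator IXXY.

In the final state, IXXY has expectation 0.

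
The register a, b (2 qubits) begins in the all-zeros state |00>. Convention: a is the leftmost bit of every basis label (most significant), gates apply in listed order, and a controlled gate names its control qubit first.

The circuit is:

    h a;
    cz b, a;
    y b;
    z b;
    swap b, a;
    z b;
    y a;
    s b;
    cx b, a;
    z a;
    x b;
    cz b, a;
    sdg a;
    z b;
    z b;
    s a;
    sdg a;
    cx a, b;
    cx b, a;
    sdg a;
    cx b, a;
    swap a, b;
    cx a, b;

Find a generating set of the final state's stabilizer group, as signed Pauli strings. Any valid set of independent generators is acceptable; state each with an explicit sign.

The final state is stabilized by the group generated by -IY, -ZI; other independent generating sets are equally valid. Key observation: the block from step 13 through step 16 cancels to the identity and can be dropped.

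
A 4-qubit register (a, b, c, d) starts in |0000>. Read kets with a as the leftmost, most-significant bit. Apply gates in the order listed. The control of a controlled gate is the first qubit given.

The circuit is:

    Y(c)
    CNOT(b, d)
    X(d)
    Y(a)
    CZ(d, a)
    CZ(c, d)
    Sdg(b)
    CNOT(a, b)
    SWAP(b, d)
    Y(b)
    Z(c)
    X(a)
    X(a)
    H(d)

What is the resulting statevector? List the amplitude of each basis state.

The resulting statevector has amplitude -sqrt(2)*I/2 on |1010>, sqrt(2)*I/2 on |1011>, and 0 on every other basis state. Key observation: the block from step 12 through step 13 cancels to the identity and can be dropped.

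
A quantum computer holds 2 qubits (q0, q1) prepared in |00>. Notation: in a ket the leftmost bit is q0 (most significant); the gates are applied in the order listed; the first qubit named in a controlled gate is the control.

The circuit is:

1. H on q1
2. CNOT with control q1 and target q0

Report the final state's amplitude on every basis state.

The resulting statevector has amplitude sqrt(2)/2 on |00>, 0 on |01>, 0 on |10>, sqrt(2)/2 on |11>.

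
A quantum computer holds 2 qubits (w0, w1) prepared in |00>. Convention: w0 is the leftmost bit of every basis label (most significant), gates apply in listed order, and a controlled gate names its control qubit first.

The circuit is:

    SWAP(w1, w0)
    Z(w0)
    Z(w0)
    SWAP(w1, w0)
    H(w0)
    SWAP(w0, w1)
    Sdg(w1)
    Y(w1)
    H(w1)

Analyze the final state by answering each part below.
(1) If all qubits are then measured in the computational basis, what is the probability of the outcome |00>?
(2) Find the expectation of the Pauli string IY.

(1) Outcome |00> occurs with probability 1/2.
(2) The expectation value of IY is 1.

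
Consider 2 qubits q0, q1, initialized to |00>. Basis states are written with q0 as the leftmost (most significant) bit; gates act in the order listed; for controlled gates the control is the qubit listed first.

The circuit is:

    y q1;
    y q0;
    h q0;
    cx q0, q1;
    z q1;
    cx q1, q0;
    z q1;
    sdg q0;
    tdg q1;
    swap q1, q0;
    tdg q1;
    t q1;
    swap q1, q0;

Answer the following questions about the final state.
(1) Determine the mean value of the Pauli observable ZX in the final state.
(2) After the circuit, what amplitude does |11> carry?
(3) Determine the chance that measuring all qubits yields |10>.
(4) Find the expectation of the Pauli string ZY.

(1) The expectation value of ZX is sqrt(2)/2.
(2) The final state's coefficient on |11> equals sqrt(2)*exp(I*pi/4)/2.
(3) A full measurement returns |10> with probability 1/2.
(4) In the final state, ZY has expectation -sqrt(2)/2.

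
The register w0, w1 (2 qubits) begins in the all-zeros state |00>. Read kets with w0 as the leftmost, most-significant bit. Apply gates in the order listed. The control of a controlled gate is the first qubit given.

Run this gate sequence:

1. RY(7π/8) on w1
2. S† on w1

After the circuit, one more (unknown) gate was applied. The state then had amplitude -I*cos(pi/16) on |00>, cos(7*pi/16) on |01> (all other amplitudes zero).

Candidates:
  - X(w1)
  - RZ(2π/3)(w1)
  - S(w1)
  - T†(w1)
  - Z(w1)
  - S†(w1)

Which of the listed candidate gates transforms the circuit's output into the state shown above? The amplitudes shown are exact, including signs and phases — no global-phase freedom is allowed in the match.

The applied gate was X(w1).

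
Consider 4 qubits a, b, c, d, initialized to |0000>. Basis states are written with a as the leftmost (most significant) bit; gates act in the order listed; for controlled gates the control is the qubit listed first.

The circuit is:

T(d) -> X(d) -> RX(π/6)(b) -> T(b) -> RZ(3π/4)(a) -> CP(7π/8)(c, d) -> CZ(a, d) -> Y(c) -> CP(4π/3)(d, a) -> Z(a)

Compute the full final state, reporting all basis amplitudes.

The resulting statevector has amplitude (sqrt(2) + sqrt(6))*exp(I*pi/8)/4 on |0011>, (-sqrt(6) + sqrt(2))*exp(7*I*pi/8)/4 on |0111>, and 0 on every other basis state.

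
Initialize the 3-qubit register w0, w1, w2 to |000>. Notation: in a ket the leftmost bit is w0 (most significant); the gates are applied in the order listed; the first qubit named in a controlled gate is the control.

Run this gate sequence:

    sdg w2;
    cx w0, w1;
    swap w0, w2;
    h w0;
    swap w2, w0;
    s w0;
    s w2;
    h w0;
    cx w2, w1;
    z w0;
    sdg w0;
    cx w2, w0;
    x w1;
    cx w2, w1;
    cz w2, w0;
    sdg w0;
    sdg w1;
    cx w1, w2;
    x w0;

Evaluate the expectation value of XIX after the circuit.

In the final state, XIX has expectation -1.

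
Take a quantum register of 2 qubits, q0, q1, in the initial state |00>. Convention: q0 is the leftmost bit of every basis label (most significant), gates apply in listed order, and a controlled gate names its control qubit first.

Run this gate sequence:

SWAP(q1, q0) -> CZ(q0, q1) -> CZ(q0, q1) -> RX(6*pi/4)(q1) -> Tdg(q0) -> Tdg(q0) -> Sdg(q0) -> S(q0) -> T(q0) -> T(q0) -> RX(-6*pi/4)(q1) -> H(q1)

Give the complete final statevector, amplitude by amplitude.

The resulting statevector has amplitude sqrt(2)/2 on |00>, sqrt(2)/2 on |01>, 0 on |10>, 0 on |11>.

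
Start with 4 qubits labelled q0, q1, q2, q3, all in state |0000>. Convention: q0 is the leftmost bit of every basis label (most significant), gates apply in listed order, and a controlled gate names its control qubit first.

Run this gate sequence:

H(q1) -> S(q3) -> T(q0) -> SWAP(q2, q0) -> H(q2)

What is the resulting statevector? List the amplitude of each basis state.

The resulting statevector has amplitude 1/2 on |0000>, 1/2 on |0010>, 1/2 on |0100>, 1/2 on |0110>, and 0 on every other basis state.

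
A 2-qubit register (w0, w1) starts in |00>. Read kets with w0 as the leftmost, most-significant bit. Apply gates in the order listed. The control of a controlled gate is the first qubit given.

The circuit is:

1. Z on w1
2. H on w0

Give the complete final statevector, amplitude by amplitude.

After the circuit, the state carries amplitude sqrt(2)/2 on |00>, 0 on |01>, sqrt(2)/2 on |10>, 0 on |11>.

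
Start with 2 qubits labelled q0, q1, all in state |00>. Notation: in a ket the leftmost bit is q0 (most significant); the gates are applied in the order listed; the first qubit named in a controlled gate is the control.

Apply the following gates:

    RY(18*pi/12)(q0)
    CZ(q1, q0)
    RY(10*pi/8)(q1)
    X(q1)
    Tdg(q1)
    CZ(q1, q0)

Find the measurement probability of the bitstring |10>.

The probability of measuring |10> is sqrt(2)/8 + 1/4.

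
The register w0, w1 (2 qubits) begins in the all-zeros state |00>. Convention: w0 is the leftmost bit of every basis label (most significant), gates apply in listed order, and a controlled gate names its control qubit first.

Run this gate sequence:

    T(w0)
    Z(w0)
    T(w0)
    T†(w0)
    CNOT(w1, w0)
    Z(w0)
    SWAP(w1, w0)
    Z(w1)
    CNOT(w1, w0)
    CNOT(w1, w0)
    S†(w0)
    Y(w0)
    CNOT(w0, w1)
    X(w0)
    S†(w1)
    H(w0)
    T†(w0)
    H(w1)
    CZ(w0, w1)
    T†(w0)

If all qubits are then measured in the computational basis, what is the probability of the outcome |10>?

The probability of measuring |10> is 1/4.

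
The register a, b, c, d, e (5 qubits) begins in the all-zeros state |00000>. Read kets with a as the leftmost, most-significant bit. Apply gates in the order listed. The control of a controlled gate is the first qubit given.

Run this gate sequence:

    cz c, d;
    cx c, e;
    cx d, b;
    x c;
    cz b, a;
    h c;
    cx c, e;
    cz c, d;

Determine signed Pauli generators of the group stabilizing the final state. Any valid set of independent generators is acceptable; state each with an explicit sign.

The stabilizer group can be generated by -IIXIX, +ZIIII, +IZIII, +IIZIZ, +IIIZI, among other valid generating sets.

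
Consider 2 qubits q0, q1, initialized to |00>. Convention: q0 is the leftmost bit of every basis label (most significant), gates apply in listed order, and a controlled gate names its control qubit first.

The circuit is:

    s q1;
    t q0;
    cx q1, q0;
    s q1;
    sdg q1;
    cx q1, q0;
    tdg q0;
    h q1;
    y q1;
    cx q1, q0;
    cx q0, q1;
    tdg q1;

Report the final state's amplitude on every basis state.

The final amplitudes are -sqrt(2)*I/2 on |00>, 0 on |01>, sqrt(2)*I/2 on |10>, 0 on |11>. Key observation: the block from step 2 through step 7 cancels to the identity and can be dropped.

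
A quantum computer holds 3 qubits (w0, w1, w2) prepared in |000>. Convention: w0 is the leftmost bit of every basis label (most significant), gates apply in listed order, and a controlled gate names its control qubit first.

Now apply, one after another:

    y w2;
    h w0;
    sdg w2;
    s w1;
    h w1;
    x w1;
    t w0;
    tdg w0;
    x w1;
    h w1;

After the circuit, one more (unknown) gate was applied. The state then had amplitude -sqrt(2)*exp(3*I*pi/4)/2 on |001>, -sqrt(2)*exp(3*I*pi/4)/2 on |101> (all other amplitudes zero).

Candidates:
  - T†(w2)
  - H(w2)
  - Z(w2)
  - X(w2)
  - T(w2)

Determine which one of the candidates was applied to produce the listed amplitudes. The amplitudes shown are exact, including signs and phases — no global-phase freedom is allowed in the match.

It was T†(w2) that produced the state shown.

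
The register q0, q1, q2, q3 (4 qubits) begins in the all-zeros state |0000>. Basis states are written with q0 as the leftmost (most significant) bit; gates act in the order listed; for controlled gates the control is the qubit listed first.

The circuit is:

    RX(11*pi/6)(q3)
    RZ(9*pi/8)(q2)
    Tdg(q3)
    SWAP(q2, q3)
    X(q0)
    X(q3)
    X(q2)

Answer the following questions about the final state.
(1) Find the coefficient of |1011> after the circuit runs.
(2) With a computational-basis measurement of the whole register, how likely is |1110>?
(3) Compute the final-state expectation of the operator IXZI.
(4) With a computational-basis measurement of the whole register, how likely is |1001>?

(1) The final state's coefficient on |1011> equals (sqrt(2) + sqrt(6))*exp(7*I*pi/16)/4.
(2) A full measurement returns |1110> with probability 0.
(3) In the final state, IXZI has expectation 0.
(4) A full measurement returns |1001> with probability 1/2 - sqrt(3)/4.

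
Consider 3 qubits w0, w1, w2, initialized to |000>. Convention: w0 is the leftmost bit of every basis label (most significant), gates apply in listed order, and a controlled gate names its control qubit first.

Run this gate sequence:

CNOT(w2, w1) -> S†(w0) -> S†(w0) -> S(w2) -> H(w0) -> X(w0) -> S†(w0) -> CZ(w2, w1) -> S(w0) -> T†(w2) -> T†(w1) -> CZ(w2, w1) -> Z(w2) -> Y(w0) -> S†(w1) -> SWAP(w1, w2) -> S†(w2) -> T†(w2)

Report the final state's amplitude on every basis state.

After the circuit, the state carries amplitude -sqrt(2)*I/2 on |000>, sqrt(2)*I/2 on |100>, and 0 on every other basis state.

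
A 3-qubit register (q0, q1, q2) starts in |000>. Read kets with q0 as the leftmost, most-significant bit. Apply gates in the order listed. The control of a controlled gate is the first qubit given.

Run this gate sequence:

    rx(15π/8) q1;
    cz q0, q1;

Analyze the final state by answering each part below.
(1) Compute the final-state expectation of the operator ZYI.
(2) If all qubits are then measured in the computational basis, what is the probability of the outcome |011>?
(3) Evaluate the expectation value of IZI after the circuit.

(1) The observable ZYI averages to sqrt(2 - sqrt(2))/2.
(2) A full measurement returns |011> with probability 0.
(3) In the final state, IZI has expectation sqrt(sqrt(2) + 2)/2.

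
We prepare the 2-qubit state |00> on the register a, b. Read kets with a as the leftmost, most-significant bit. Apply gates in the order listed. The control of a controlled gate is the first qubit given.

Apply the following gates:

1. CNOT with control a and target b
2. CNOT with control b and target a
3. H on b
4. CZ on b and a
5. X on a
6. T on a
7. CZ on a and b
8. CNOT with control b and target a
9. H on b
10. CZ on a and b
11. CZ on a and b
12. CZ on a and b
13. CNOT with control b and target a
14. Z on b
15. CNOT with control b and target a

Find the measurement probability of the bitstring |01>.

A full measurement returns |01> with probability 1/4.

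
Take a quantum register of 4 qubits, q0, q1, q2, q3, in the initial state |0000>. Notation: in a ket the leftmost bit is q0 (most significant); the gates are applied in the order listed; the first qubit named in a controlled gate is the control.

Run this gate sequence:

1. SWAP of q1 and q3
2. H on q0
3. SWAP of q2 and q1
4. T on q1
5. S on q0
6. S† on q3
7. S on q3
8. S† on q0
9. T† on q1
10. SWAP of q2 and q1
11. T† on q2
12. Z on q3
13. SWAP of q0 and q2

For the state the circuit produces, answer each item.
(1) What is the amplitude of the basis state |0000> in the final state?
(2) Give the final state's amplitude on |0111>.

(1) The final state's coefficient on |0000> equals sqrt(2)/2. Key observation: the block from step 3 through step 10 cancels to the identity and can be dropped.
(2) |0111> carries amplitude 0 in the final state.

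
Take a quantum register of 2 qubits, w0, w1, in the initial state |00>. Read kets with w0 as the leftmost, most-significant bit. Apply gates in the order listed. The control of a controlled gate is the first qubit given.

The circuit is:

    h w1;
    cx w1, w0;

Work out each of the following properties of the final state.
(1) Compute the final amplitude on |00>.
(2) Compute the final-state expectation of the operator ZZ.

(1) The final state's coefficient on |00> equals sqrt(2)/2.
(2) In the final state, ZZ has expectation 1.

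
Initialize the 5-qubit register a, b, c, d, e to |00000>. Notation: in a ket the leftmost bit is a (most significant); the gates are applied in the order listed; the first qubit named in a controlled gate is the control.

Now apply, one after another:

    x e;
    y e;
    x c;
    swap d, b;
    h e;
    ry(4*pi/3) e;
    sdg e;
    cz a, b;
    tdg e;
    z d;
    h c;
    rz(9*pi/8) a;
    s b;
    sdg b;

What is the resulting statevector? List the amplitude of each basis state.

The final amplitudes are (-sqrt(3) - 1)*exp(15*I*pi/16)/4 on |00000>, (-1 + sqrt(3))*exp(3*I*pi/16)/4 on |00001>, (1 + sqrt(3))*exp(15*I*pi/16)/4 on |00100>, (1 - sqrt(3))*exp(3*I*pi/16)/4 on |00101>, and 0 on every other basis state. Key observation: the block from step 13 through step 14 cancels to the identity and can be dropped.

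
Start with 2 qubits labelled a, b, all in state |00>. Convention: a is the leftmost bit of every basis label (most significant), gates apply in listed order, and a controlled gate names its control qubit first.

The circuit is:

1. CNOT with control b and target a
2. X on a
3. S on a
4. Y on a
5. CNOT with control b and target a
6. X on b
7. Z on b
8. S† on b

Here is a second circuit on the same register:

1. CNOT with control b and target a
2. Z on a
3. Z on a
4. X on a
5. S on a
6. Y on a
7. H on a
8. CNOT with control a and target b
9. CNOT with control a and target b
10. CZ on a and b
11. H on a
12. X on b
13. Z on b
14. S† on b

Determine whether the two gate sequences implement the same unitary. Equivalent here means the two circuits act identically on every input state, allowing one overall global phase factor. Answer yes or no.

Yes — the two circuits implement the same unitary up to a global phase.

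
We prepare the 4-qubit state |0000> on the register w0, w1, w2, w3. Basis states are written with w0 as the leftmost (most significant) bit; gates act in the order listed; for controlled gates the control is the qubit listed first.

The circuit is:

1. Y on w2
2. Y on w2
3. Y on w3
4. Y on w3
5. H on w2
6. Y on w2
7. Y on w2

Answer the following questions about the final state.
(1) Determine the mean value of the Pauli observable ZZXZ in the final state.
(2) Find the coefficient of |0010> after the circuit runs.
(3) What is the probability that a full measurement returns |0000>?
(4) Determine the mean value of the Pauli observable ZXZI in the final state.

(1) The expectation value of ZZXZ is 1.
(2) |0010> carries amplitude sqrt(2)/2 in the final state.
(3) A full measurement returns |0000> with probability 1/2.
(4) The observable ZXZI averages to 0.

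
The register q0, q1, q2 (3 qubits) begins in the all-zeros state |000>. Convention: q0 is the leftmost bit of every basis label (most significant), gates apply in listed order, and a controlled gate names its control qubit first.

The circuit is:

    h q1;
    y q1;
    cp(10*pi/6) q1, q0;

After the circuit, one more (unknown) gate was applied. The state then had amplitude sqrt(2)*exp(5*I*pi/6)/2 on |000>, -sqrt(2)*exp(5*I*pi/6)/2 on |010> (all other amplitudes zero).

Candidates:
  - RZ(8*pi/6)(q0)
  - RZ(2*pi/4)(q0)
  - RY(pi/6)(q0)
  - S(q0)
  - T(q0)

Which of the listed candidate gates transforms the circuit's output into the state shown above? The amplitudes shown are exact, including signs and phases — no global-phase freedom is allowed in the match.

It was RZ(8*pi/6)(q0) that produced the state shown.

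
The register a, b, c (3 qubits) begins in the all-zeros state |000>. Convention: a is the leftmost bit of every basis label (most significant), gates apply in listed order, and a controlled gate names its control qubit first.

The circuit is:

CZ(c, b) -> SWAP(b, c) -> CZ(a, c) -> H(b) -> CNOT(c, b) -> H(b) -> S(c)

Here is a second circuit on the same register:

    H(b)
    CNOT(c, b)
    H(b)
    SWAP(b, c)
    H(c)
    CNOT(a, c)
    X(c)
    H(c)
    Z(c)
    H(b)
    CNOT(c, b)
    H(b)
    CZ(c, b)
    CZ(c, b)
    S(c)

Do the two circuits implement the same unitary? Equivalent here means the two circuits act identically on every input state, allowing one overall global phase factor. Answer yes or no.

Yes — the two circuits implement the same unitary up to a global phase.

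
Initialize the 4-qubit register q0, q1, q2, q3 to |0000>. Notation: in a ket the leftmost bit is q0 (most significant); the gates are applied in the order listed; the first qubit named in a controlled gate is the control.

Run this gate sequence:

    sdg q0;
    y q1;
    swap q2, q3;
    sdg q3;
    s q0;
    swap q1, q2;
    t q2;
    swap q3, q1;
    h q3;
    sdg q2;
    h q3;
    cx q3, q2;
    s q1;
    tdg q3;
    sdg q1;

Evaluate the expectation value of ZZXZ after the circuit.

The expectation value of ZZXZ is 0.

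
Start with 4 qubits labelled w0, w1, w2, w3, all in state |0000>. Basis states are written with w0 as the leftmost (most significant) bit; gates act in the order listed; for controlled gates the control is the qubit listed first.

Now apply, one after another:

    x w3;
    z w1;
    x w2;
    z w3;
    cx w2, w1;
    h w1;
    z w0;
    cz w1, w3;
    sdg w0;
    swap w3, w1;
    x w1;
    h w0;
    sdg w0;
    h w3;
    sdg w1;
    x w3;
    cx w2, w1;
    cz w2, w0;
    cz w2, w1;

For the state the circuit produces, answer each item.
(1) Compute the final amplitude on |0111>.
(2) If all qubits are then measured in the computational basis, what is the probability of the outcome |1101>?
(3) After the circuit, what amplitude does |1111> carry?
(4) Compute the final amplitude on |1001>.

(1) |0111> carries amplitude sqrt(2)/2 in the final state.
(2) A full measurement returns |1101> with probability 0.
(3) |1111> carries amplitude sqrt(2)*I/2 in the final state.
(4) The final state's coefficient on |1001> equals 0.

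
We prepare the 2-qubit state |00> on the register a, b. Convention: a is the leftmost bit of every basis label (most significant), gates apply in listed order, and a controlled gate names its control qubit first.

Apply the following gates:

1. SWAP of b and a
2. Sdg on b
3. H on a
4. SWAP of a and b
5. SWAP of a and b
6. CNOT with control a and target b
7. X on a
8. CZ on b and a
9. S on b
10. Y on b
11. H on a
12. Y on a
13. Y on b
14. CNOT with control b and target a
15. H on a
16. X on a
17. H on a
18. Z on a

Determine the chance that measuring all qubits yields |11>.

A full measurement returns |11> with probability 1/4. Key observation: gates 15-18 undo each other exactly, leaving only the rest of the circuit to track.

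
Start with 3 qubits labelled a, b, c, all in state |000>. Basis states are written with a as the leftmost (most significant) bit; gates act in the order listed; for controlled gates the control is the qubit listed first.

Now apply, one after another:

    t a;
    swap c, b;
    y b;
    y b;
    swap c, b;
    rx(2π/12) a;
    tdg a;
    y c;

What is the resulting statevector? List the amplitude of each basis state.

The final amplitudes are I*(sqrt(2) + sqrt(6))/4 on |001>, (-sqrt(6) + sqrt(2))*exp(3*I*pi/4)/4 on |101>, and 0 on every other basis state. Key observation: gates 2-5 undo each other exactly, leaving only the rest of the circuit to track.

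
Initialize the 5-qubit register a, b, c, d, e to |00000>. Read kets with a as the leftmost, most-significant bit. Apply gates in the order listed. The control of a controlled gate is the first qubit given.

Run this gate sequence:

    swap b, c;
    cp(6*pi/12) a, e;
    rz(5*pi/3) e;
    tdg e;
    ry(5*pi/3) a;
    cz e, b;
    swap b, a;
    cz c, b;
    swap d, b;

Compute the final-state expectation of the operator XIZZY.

The expectation value of XIZZY is 0.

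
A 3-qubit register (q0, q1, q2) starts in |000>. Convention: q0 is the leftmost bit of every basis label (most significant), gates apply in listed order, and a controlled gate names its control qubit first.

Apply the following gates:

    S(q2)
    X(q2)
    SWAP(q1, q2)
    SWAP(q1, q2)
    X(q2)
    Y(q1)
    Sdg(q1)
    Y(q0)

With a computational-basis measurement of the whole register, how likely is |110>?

The probability of measuring |110> is 1. Key observation: gates 2-5 undo each other exactly, leaving only the rest of the circuit to track.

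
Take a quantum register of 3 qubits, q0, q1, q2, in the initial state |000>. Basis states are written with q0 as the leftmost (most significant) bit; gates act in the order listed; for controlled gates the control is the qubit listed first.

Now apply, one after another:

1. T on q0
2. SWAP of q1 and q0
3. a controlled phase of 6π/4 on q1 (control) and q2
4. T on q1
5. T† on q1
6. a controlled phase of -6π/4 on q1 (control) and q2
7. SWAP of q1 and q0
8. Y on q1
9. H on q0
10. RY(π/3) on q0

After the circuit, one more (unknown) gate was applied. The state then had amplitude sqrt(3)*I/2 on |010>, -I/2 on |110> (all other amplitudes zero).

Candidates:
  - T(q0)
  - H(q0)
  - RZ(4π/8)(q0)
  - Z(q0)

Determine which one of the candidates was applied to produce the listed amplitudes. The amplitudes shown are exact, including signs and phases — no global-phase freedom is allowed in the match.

It was H(q0) that produced the state shown. Key observation: gates 2-7 undo each other exactly, leaving only the rest of the circuit to track.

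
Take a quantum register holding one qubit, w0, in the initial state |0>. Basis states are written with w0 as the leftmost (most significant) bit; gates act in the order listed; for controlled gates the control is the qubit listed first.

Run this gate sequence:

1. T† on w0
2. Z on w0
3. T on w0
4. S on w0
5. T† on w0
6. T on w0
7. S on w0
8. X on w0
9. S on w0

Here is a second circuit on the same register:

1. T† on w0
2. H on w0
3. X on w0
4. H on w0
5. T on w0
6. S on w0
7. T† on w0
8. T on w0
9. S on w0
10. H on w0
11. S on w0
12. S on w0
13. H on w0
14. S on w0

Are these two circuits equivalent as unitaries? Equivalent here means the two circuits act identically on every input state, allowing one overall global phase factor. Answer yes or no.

Yes, they are equivalent — the unitaries differ by at most a global phase.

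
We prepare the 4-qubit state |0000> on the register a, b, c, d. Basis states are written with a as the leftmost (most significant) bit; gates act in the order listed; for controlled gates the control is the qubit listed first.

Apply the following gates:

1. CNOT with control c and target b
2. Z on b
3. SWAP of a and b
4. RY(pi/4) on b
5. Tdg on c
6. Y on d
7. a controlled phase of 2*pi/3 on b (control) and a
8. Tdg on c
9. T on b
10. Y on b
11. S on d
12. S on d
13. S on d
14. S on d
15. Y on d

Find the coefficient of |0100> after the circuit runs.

|0100> carries amplitude I*sqrt(sqrt(2) + 2)/2 in the final state. Key observation: steps 11-14 multiply out to the identity, so the circuit reduces to the remaining gates.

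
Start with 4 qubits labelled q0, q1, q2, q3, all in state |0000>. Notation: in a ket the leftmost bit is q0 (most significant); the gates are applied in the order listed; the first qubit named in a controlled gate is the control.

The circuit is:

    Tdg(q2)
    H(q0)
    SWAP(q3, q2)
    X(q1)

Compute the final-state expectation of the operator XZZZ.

The observable XZZZ averages to -1.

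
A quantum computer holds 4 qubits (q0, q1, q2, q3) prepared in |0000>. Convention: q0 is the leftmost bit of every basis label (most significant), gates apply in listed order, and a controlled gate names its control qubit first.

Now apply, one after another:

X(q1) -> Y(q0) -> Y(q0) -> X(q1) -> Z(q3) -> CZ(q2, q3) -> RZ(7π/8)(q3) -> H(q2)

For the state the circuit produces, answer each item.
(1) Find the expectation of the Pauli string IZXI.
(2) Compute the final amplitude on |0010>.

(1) The observable IZXI averages to 1. Key observation: steps 1-4 multiply out to the identity, so the circuit reduces to the remaining gates.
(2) The amplitude on |0010> is -sqrt(2)*exp(9*I*pi/16)/2.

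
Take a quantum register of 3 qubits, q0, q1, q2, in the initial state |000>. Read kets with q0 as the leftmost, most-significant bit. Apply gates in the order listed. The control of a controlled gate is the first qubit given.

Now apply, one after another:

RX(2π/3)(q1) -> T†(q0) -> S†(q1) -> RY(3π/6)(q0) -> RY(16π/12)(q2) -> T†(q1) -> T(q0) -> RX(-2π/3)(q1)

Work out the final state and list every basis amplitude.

The final amplitudes are sqrt(2)*(-1 + 3*exp(I*pi/4))/16 on |000>, sqrt(6)*(1 - 3*exp(I*pi/4))/16 on |001>, sqrt(6)*(-I - exp(3*I*pi/4))/16 on |010>, 3*sqrt(2)*(exp(3*I*pi/4) + I)/16 on |011>, sqrt(2)*(-exp(I*pi/4) + 3*I)/16 on |100>, sqrt(6)*(-3*I + exp(I*pi/4))/16 on |101>, sqrt(6)*(1 - exp(3*I*pi/4))/16 on |110>, 3*sqrt(2)*(-1 + exp(3*I*pi/4))/16 on |111>.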